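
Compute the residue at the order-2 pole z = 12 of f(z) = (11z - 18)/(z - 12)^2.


Step 1: Pole of order 2 at z = 12
Step 2: Res = lim d/dz [(z - 12)^2 * f(z)] as z -> 12
Step 3: (z - 12)^2 * f(z) = 11z - 18
Step 4: d/dz[11z - 18] = 11

11


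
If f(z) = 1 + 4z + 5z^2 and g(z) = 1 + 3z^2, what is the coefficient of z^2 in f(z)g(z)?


Step 1: z^2 term in f*g comes from: (1)*(3z^2) + (4z)*(0) + (5z^2)*(1)
Step 2: = 3 + 0 + 5
Step 3: = 8

8


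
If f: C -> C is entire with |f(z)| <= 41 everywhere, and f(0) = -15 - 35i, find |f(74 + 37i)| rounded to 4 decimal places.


Step 1: By Liouville's theorem, a bounded entire function is constant.
Step 2: f(z) = f(0) = -15 - 35i for all z.
Step 3: |f(w)| = |-15 - 35i| = sqrt(225 + 1225)
Step 4: = 38.0789

38.0789


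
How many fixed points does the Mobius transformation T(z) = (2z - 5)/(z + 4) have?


Step 1: Fixed points satisfy T(z) = z
Step 2: z^2 + 2z + 5 = 0
Step 3: Discriminant = 2^2 - 4*1*5 = -16
Step 4: Number of fixed points = 2

2


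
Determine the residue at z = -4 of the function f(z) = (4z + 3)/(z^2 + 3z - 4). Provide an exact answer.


Step 1: Q(z) = z^2 + 3z - 4 = (z + 4)(z - 1)
Step 2: Q'(z) = 2z + 3
Step 3: Q'(-4) = -5, P(-4) = -13
Step 4: Res = P(-4)/Q'(-4) = -13/(-5) = 13/5

13/5


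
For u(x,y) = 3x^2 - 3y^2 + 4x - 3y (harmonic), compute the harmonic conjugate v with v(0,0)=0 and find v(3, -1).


Step 1: v_x = -u_y = 6y + 3
Step 2: v_y = u_x = 6x + 4
Step 3: v = 6xy + 3x + 4y + C
Step 4: v(0,0) = 0 => C = 0
Step 5: v(3, -1) = -13

-13


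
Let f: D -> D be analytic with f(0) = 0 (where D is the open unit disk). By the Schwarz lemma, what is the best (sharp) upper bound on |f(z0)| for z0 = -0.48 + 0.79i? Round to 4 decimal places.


Step 1: Schwarz lemma: if f: D -> D is analytic with f(0) = 0, then |f(z)| <= |z| for all z in D, and this is sharp (f(z) = z).
Step 2: |z0|^2 = (-0.48)^2 + 0.79^2 = 0.8545
Step 3: |z0| = sqrt(0.8545) = 0.924392
Step 4: Best bound = |z0| = 0.9244

0.9244


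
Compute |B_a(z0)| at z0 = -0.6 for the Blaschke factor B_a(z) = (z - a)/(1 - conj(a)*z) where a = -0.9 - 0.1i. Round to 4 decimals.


Step 1: Numerator z0 - a = -0.6 - (-0.9 - 0.1i) = 0.3 + 0.1i
Step 2: Denominator 1 - conj(a)*z0 = 1 - (-0.9 + 0.1i)*(-0.6) = 0.46 + 0.06i
Step 3: |z0 - a|^2 = 0.3^2 + 0.1^2 = 0.1; |1 - conj(a)*z0|^2 = 0.46^2 + 0.06^2 = 0.2152
Step 4: |B_a(-0.6)| = sqrt(0.1 / 0.2152) = sqrt(0.464684)
Step 5: = 0.6817

0.6817


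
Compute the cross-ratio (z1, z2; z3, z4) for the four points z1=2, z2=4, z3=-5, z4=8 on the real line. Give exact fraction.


Step 1: (z1-z3)(z2-z4) = 7 * (-4) = -28
Step 2: (z1-z4)(z2-z3) = (-6) * 9 = -54
Step 3: Cross-ratio = 28/54 = 14/27

14/27


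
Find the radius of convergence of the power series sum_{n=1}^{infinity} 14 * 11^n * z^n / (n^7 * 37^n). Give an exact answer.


Step 1: General term a_n = 14 * 11^n / (n^7 * 37^n)
Step 2: By the root test, |a_n|^(1/n) = 14^(1/n) * 11 / (n^(7/n) * 37) -> 11/37 as n -> infinity (since 14^(1/n) -> 1 and n^(7/n) -> 1)
Step 3: R = 1/lim|a_n|^(1/n) = 37/11

37/11


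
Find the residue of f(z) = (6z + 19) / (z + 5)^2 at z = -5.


Step 1: Pole of order 2 at z = -5
Step 2: Res = lim d/dz [(z + 5)^2 * f(z)] as z -> -5
Step 3: (z + 5)^2 * f(z) = 6z + 19
Step 4: d/dz[6z + 19] = 6

6


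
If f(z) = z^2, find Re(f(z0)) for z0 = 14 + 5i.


Step 1: z0 = 14 + 5i
Step 2: z0^2 = 14^2 - 5^2 + 140i
Step 3: real part = 196 - 25 = 171

171


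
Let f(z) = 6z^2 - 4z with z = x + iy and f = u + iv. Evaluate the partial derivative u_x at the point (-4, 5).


Step 1: f(z) = 6(x+iy)^2 - 4(x+iy) + 0
Step 2: u = 6(x^2 - y^2) - 4x + 0
Step 3: u_x = 12x - 4
Step 4: At (-4, 5): u_x = -48 - 4 = -52

-52


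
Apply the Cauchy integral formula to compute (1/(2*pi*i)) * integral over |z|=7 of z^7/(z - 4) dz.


Step 1: f(z) = z^7, a = 4 is inside |z| = 7
Step 2: By Cauchy integral formula: (1/(2pi*i)) * integral = f(a)
Step 3: f(4) = 4^7 = 16384

16384


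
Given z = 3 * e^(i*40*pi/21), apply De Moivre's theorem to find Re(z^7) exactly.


Step 1: By De Moivre's theorem, z^7 = 3^7 * e^(i*7*40*pi/21) = 2187 * (cos(40*pi/3) + i*sin(40*pi/3))
Step 2: |z|^7 = 3^7 = 2187
Step 3: Reduce the angle mod 2*pi: 40*pi/3 - 12*pi = 4*pi/3
Step 4: cos(4*pi/3) = -1/2
Step 5: Re(z^7) = 2187 * (-1/2) = -2187/2

-2187/2


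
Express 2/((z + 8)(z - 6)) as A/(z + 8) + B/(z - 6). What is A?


Step 1: Multiply both sides by (z + 8) and set z = -8
Step 2: A = 2 / (-8 - 6)
Step 3: A = 2 / (-14)
Step 4: A = -1/7

-1/7


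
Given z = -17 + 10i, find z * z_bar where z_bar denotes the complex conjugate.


Step 1: conj(z) = -17 - 10i
Step 2: z * conj(z) = (-17)^2 + 10^2
Step 3: = 289 + 100 = 389

389


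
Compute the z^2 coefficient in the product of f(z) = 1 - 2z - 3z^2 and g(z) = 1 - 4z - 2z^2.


Step 1: z^2 term in f*g comes from: (1)*(-2z^2) + (-2z)*(-4z) + (-3z^2)*(1)
Step 2: = -2 + 8 - 3
Step 3: = 3

3


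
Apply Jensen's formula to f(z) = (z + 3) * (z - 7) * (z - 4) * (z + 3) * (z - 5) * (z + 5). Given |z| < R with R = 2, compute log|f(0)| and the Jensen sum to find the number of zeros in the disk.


Jensen's formula: (1/2pi)*integral log|f(Re^it)|dt = log|f(0)| + sum_{|a_k|<R} log(R/|a_k|)
Step 1: f(0) = 3 * (-7) * (-4) * 3 * (-5) * 5 = -6300
Step 2: log|f(0)| = log|-3| + log|7| + log|4| + log|-3| + log|5| + log|-5| = 8.7483
Step 3: Zeros inside |z| < 2: none
Step 4: Jensen sum = (empty sum) = 0
Step 5: n(R) = number of terms in the Jensen sum = count of zeros inside |z| < 2 = 0

0


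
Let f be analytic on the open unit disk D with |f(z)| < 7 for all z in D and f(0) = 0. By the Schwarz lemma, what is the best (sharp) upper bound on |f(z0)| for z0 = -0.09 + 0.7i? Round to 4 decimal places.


Step 1: g = f/7 maps D -> D with g(0) = 0, so by the Schwarz lemma |g(z)| <= |z|, i.e. |f(z)| <= 7|z|; this is sharp (f(z) = 7z).
Step 2: |z0|^2 = (-0.09)^2 + 0.7^2 = 0.4981
Step 3: |z0| = sqrt(0.4981) = 0.705762
Step 4: Best bound = 7 * |z0| = 7 * 0.705762 = 4.9403

4.9403


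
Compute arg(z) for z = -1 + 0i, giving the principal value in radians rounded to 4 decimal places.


Step 1: z = -1 + 0i
Step 2: arg(z) = atan2(0, -1)
Step 3: arg(z) = 3.1416

3.1416


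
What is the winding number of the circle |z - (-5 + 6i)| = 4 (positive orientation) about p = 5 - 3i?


Step 1: Center c = (-5, 6), radius = 4
Step 2: |p - c|^2 = 10^2 + (-9)^2 = 181
Step 3: r^2 = 16
Step 4: |p-c| > r so winding number = 0

0


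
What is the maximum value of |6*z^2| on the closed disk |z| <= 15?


Step 1: On |z| = 15, |f(z)| = 6 * |z|^2 = 6 * 15^2
Step 2: By maximum modulus principle, maximum is on boundary.
Step 3: Maximum = 6 * 225 = 1350

1350


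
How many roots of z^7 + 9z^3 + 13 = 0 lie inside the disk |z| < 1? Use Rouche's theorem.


Step 1: On |z| = 1 the three terms have sizes |z^7| = 1^7 = 1, |9z^3| = 9*1^3 = 9, |13| = 13
Step 2: The dominant term is g(z) = 13; let h(z) = z^7 + 9z^3 so f = g + h
Step 3: On |z| = 1: |g| = 13 and |h| <= 1 + 9 = 10
Step 4: Since 13 > 10, |h| < |g| on |z| = 1, so by Rouche f has the same number of zeros as g inside |z| < 1
Step 5: g(z) = 13 is a nonzero constant with no zeros inside |z| < 1. Answer = 0

0


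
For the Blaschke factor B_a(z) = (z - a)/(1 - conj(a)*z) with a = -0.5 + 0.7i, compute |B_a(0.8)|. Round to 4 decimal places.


Step 1: Numerator z0 - a = 0.8 - (-0.5 + 0.7i) = 1.3 - 0.7i
Step 2: Denominator 1 - conj(a)*z0 = 1 - (-0.5 - 0.7i)*0.8 = 1.4 + 0.56i
Step 3: |z0 - a|^2 = 1.3^2 + (-0.7)^2 = 2.18; |1 - conj(a)*z0|^2 = 1.4^2 + 0.56^2 = 2.2736
Step 4: |B_a(0.8)| = sqrt(2.18 / 2.2736) = sqrt(0.958832)
Step 5: = 0.9792

0.9792


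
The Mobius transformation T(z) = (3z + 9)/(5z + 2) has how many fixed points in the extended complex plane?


Step 1: Fixed points satisfy T(z) = z
Step 2: 5z^2 - z - 9 = 0
Step 3: Discriminant = (-1)^2 - 4*5*(-9) = 181
Step 4: Number of fixed points = 2

2


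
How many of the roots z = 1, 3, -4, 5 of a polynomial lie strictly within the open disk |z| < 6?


Step 1: Check each root:
  z = 1: |1| = 1 < 6
  z = 3: |3| = 3 < 6
  z = -4: |-4| = 4 < 6
  z = 5: |5| = 5 < 6
Step 2: Count = 4

4


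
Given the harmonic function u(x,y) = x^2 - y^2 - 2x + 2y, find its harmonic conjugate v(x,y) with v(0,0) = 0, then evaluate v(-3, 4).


Step 1: v_x = -u_y = 2y - 2
Step 2: v_y = u_x = 2x - 2
Step 3: v = 2xy - 2x - 2y + C
Step 4: v(0,0) = 0 => C = 0
Step 5: v(-3, 4) = -26

-26


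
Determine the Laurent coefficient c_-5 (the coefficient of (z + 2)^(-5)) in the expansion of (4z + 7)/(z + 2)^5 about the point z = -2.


Step 1: Write the numerator in powers of (z + 2): 4z + 7 = 4(z + 2) + (4*(-2) + 7) = 4(z + 2) - 1
Step 2: Divide by (z + 2)^5: f(z) = -(z + 2)^(-5) + 4(z + 2)^(-4)
Step 3: This finite sum is the Laurent series of f about z = -2.
Step 4: Coefficient of (z + 2)^(-5) = 4*(-2) + 7 = -1

-1


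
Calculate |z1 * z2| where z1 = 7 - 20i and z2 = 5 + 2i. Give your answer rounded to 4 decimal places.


Step 1: |z1| = sqrt(7^2 + (-20)^2) = sqrt(449)
Step 2: |z2| = sqrt(5^2 + 2^2) = sqrt(29)
Step 3: |z1*z2| = |z1|*|z2| = sqrt(449) * sqrt(29) = sqrt(449 * 29) = sqrt(13021)
Step 4: = 114.1096

114.1096


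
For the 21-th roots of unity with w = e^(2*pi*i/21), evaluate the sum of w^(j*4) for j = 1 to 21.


Step 1: The sum sum_{j=1}^{n} w^(k*j) equals n if n | k, else 0.
Step 2: Here n = 21, k = 4
Step 3: Does n divide k? 21 | 4 -> False
Step 4: Sum = 0

0


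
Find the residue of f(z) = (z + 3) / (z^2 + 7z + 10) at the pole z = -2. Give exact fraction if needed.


Step 1: Q(z) = z^2 + 7z + 10 = (z + 2)(z + 5)
Step 2: Q'(z) = 2z + 7
Step 3: Q'(-2) = 3, P(-2) = 1
Step 4: Res = P(-2)/Q'(-2) = 1/3 = 1/3

1/3


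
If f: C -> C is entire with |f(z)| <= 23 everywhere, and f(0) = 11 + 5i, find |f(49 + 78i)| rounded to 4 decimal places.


Step 1: By Liouville's theorem, a bounded entire function is constant.
Step 2: f(z) = f(0) = 11 + 5i for all z.
Step 3: |f(w)| = |11 + 5i| = sqrt(121 + 25)
Step 4: = 12.083

12.083


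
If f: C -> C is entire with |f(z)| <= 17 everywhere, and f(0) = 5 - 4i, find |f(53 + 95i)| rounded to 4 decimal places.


Step 1: By Liouville's theorem, a bounded entire function is constant.
Step 2: f(z) = f(0) = 5 - 4i for all z.
Step 3: |f(w)| = |5 - 4i| = sqrt(25 + 16)
Step 4: = 6.4031

6.4031


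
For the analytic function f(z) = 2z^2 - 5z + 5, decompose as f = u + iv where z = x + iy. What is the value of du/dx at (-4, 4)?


Step 1: f(z) = 2(x+iy)^2 - 5(x+iy) + 5
Step 2: u = 2(x^2 - y^2) - 5x + 5
Step 3: u_x = 4x - 5
Step 4: At (-4, 4): u_x = -16 - 5 = -21

-21


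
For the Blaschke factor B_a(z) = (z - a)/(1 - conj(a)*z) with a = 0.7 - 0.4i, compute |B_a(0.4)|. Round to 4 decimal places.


Step 1: Numerator z0 - a = 0.4 - (0.7 - 0.4i) = -0.3 + 0.4i
Step 2: Denominator 1 - conj(a)*z0 = 1 - (0.7 + 0.4i)*0.4 = 0.72 - 0.16i
Step 3: |z0 - a|^2 = (-0.3)^2 + 0.4^2 = 0.25; |1 - conj(a)*z0|^2 = 0.72^2 + (-0.16)^2 = 0.544
Step 4: |B_a(0.4)| = sqrt(0.25 / 0.544) = sqrt(0.459559)
Step 5: = 0.6779

0.6779


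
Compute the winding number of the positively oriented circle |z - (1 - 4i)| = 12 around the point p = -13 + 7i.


Step 1: Center c = (1, -4), radius = 12
Step 2: |p - c|^2 = (-14)^2 + 11^2 = 317
Step 3: r^2 = 144
Step 4: |p-c| > r so winding number = 0

0


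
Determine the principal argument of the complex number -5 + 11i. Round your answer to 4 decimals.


Step 1: z = -5 + 11i
Step 2: arg(z) = atan2(11, -5)
Step 3: arg(z) = 1.9974

1.9974


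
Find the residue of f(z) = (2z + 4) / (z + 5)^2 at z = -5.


Step 1: Pole of order 2 at z = -5
Step 2: Res = lim d/dz [(z + 5)^2 * f(z)] as z -> -5
Step 3: (z + 5)^2 * f(z) = 2z + 4
Step 4: d/dz[2z + 4] = 2

2


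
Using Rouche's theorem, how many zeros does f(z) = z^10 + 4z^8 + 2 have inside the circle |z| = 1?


Step 1: On |z| = 1 the three terms have sizes |z^10| = 1^10 = 1, |4z^8| = 4*1^8 = 4, |2| = 2
Step 2: The dominant term is g(z) = 4z^8; let h(z) = z^10 + 2 so f = g + h
Step 3: On |z| = 1: |g| = 4 and |h| <= 1 + 2 = 3
Step 4: Since 4 > 3, |h| < |g| on |z| = 1, so by Rouche f has the same number of zeros as g inside |z| < 1
Step 5: g(z) = 4z^8 has 8 zeros (at the origin, multiplicity 8) inside |z| < 1. Answer = 8

8


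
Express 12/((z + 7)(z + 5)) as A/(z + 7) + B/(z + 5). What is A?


Step 1: Multiply both sides by (z + 7) and set z = -7
Step 2: A = 12 / (-7 + 5)
Step 3: A = 12 / (-2)
Step 4: A = -6

-6


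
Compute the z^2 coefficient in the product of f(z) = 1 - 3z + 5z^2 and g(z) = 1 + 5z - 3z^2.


Step 1: z^2 term in f*g comes from: (1)*(-3z^2) + (-3z)*(5z) + (5z^2)*(1)
Step 2: = -3 - 15 + 5
Step 3: = -13

-13


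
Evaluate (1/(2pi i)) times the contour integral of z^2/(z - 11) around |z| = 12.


Step 1: f(z) = z^2, a = 11 is inside |z| = 12
Step 2: By Cauchy integral formula: (1/(2pi*i)) * integral = f(a)
Step 3: f(11) = 11^2 = 121

121


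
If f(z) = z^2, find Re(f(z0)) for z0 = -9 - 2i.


Step 1: z0 = -9 - 2i
Step 2: z0^2 = (-9)^2 - (-2)^2 + 36i
Step 3: real part = 81 - 4 = 77

77


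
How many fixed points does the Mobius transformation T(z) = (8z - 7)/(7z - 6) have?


Step 1: Fixed points satisfy T(z) = z
Step 2: 7z^2 - 14z + 7 = 0
Step 3: Discriminant = (-14)^2 - 4*7*7 = 0
Step 4: Number of fixed points = 1

1


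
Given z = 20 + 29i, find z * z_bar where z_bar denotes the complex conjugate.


Step 1: conj(z) = 20 - 29i
Step 2: z * conj(z) = 20^2 + 29^2
Step 3: = 400 + 841 = 1241

1241


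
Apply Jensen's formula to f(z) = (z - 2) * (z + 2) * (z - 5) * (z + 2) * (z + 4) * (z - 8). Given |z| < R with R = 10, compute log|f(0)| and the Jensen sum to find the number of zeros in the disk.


Jensen's formula: (1/2pi)*integral log|f(Re^it)|dt = log|f(0)| + sum_{|a_k|<R} log(R/|a_k|)
Step 1: f(0) = (-2) * 2 * (-5) * 2 * 4 * (-8) = -1280
Step 2: log|f(0)| = log|2| + log|-2| + log|5| + log|-2| + log|-4| + log|8| = 7.1546
Step 3: Zeros inside |z| < 10: 2, -2, 5, -2, -4, 8
Step 4: Jensen sum = log(10/2) + log(10/2) + log(10/5) + log(10/2) + log(10/4) + log(10/8) = 6.6609
Step 5: n(R) = number of terms in the Jensen sum = count of zeros inside |z| < 10 = 6

6


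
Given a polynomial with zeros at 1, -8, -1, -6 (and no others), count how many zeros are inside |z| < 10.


Step 1: Check each root:
  z = 1: |1| = 1 < 10
  z = -8: |-8| = 8 < 10
  z = -1: |-1| = 1 < 10
  z = -6: |-6| = 6 < 10
Step 2: Count = 4

4


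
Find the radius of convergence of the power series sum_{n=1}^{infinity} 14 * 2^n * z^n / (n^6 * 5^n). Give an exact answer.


Step 1: General term a_n = 14 * 2^n / (n^6 * 5^n)
Step 2: By the root test, |a_n|^(1/n) = 14^(1/n) * 2 / (n^(6/n) * 5) -> 2/5 as n -> infinity (since 14^(1/n) -> 1 and n^(6/n) -> 1)
Step 3: R = 1/lim|a_n|^(1/n) = 5/2

5/2


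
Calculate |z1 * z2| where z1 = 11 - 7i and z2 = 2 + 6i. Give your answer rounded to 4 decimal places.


Step 1: |z1| = sqrt(11^2 + (-7)^2) = sqrt(170)
Step 2: |z2| = sqrt(2^2 + 6^2) = sqrt(40)
Step 3: |z1*z2| = |z1|*|z2| = sqrt(170) * sqrt(40) = sqrt(170 * 40) = sqrt(6800)
Step 4: = 82.4621

82.4621


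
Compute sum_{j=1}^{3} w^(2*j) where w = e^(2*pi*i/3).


Step 1: The sum sum_{j=1}^{n} w^(k*j) equals n if n | k, else 0.
Step 2: Here n = 3, k = 2
Step 3: Does n divide k? 3 | 2 -> False
Step 4: Sum = 0

0


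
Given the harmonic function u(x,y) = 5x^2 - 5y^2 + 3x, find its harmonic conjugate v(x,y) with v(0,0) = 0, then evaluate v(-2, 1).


Step 1: v_x = -u_y = 10y + 0
Step 2: v_y = u_x = 10x + 3
Step 3: v = 10xy + 3y + C
Step 4: v(0,0) = 0 => C = 0
Step 5: v(-2, 1) = -17

-17


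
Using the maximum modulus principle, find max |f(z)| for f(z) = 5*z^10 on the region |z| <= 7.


Step 1: On |z| = 7, |f(z)| = 5 * |z|^10 = 5 * 7^10
Step 2: By maximum modulus principle, maximum is on boundary.
Step 3: Maximum = 5 * 282475249 = 1412376245

1412376245


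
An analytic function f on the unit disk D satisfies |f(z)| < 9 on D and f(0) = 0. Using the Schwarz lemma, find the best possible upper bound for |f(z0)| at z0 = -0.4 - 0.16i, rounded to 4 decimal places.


Step 1: g = f/9 maps D -> D with g(0) = 0, so by the Schwarz lemma |g(z)| <= |z|, i.e. |f(z)| <= 9|z|; this is sharp (f(z) = 9z).
Step 2: |z0|^2 = (-0.4)^2 + (-0.16)^2 = 0.1856
Step 3: |z0| = sqrt(0.1856) = 0.430813
Step 4: Best bound = 9 * |z0| = 9 * 0.430813 = 3.8773

3.8773


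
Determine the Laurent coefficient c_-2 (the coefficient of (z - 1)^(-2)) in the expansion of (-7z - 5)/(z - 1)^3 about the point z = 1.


Step 1: Write the numerator in powers of (z - 1): -7z - 5 = -7(z - 1) + (-7*1 - 5) = -7(z - 1) - 12
Step 2: Divide by (z - 1)^3: f(z) = -12(z - 1)^(-3) - 7(z - 1)^(-2)
Step 3: This finite sum is the Laurent series of f about z = 1.
Step 4: Coefficient of (z - 1)^(-2) = coefficient of (z - 1) in the re-centred numerator = -7

-7


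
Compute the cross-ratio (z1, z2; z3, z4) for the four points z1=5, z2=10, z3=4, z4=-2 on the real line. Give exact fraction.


Step 1: (z1-z3)(z2-z4) = 1 * 12 = 12
Step 2: (z1-z4)(z2-z3) = 7 * 6 = 42
Step 3: Cross-ratio = 12/42 = 2/7

2/7


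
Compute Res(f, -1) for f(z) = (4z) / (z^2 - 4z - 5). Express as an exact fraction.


Step 1: Q(z) = z^2 - 4z - 5 = (z + 1)(z - 5)
Step 2: Q'(z) = 2z - 4
Step 3: Q'(-1) = -6, P(-1) = -4
Step 4: Res = P(-1)/Q'(-1) = -4/(-6) = 2/3

2/3


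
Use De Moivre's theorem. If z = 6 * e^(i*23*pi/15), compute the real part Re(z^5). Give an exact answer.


Step 1: By De Moivre's theorem, z^5 = 6^5 * e^(i*5*23*pi/15) = 7776 * (cos(23*pi/3) + i*sin(23*pi/3))
Step 2: |z|^5 = 6^5 = 7776
Step 3: Reduce the angle mod 2*pi: 23*pi/3 - 6*pi = 5*pi/3
Step 4: cos(5*pi/3) = 1/2
Step 5: Re(z^5) = 7776 * 1/2 = 3888

3888


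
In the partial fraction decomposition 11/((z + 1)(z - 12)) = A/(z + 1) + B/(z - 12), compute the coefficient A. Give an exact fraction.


Step 1: Multiply both sides by (z + 1) and set z = -1
Step 2: A = 11 / (-1 - 12)
Step 3: A = 11 / (-13)
Step 4: A = -11/13

-11/13


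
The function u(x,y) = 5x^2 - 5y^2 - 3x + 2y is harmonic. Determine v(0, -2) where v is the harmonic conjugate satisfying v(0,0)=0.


Step 1: v_x = -u_y = 10y - 2
Step 2: v_y = u_x = 10x - 3
Step 3: v = 10xy - 2x - 3y + C
Step 4: v(0,0) = 0 => C = 0
Step 5: v(0, -2) = 6

6


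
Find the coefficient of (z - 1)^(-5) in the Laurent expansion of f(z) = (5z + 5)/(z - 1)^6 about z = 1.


Step 1: Write the numerator in powers of (z - 1): 5z + 5 = 5(z - 1) + (5*1 + 5) = 5(z - 1) + 10
Step 2: Divide by (z - 1)^6: f(z) = 10(z - 1)^(-6) + 5(z - 1)^(-5)
Step 3: This finite sum is the Laurent series of f about z = 1.
Step 4: Coefficient of (z - 1)^(-5) = coefficient of (z - 1) in the re-centred numerator = 5

5


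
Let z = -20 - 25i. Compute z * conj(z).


Step 1: conj(z) = -20 + 25i
Step 2: z * conj(z) = (-20)^2 + (-25)^2
Step 3: = 400 + 625 = 1025

1025


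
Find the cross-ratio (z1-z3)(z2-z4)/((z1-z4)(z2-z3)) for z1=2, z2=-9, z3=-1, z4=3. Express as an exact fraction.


Step 1: (z1-z3)(z2-z4) = 3 * (-12) = -36
Step 2: (z1-z4)(z2-z3) = (-1) * (-8) = 8
Step 3: Cross-ratio = -36/8 = -9/2

-9/2


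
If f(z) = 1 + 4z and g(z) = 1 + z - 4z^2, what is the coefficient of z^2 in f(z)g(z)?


Step 1: z^2 term in f*g comes from: (1)*(-4z^2) + (4z)*(z) + (0)*(1)
Step 2: = -4 + 4 + 0
Step 3: = 0

0


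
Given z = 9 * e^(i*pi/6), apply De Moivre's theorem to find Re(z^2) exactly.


Step 1: By De Moivre's theorem, z^2 = 9^2 * e^(i*2*pi/6) = 81 * (cos(pi/3) + i*sin(pi/3))
Step 2: |z|^2 = 9^2 = 81
Step 3: The angle pi/3 already lies in [0, 2*pi)
Step 4: cos(pi/3) = 1/2
Step 5: Re(z^2) = 81 * 1/2 = 81/2

81/2


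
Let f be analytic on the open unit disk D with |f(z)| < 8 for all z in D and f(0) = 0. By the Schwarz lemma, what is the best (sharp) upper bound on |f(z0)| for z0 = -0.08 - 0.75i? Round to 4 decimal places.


Step 1: g = f/8 maps D -> D with g(0) = 0, so by the Schwarz lemma |g(z)| <= |z|, i.e. |f(z)| <= 8|z|; this is sharp (f(z) = 8z).
Step 2: |z0|^2 = (-0.08)^2 + (-0.75)^2 = 0.5689
Step 3: |z0| = sqrt(0.5689) = 0.754255
Step 4: Best bound = 8 * |z0| = 8 * 0.754255 = 6.034

6.034


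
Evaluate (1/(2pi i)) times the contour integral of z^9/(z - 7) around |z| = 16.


Step 1: f(z) = z^9, a = 7 is inside |z| = 16
Step 2: By Cauchy integral formula: (1/(2pi*i)) * integral = f(a)
Step 3: f(7) = 7^9 = 40353607

40353607


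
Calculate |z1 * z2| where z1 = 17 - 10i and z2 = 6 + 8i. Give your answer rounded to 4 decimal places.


Step 1: |z1| = sqrt(17^2 + (-10)^2) = sqrt(389)
Step 2: |z2| = sqrt(6^2 + 8^2) = sqrt(100)
Step 3: |z1*z2| = |z1|*|z2| = sqrt(389) * sqrt(100) = sqrt(389 * 100) = sqrt(38900)
Step 4: = 197.2308

197.2308


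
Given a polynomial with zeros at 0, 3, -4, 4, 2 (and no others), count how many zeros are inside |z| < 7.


Step 1: Check each root:
  z = 0: |0| = 0 < 7
  z = 3: |3| = 3 < 7
  z = -4: |-4| = 4 < 7
  z = 4: |4| = 4 < 7
  z = 2: |2| = 2 < 7
Step 2: Count = 5

5


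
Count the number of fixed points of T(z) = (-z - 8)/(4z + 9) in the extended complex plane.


Step 1: Fixed points satisfy T(z) = z
Step 2: 4z^2 + 10z + 8 = 0
Step 3: Discriminant = 10^2 - 4*4*8 = -28
Step 4: Number of fixed points = 2

2


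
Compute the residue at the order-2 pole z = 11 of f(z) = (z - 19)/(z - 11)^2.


Step 1: Pole of order 2 at z = 11
Step 2: Res = lim d/dz [(z - 11)^2 * f(z)] as z -> 11
Step 3: (z - 11)^2 * f(z) = z - 19
Step 4: d/dz[z - 19] = 1

1


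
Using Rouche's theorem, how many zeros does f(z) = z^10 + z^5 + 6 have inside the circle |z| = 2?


Step 1: On |z| = 2 the three terms have sizes |z^10| = 2^10 = 1024, |z^5| = 2^5 = 32, |6| = 6
Step 2: The dominant term is g(z) = z^10; let h(z) = z^5 + 6 so f = g + h
Step 3: On |z| = 2: |g| = 1024 and |h| <= 32 + 6 = 38
Step 4: Since 1024 > 38, |h| < |g| on |z| = 2, so by Rouche f has the same number of zeros as g inside |z| < 2
Step 5: g(z) = z^10 has 10 zeros (all at the origin) inside |z| < 2. Answer = 10

10


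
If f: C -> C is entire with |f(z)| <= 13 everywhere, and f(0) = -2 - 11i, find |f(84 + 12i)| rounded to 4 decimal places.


Step 1: By Liouville's theorem, a bounded entire function is constant.
Step 2: f(z) = f(0) = -2 - 11i for all z.
Step 3: |f(w)| = |-2 - 11i| = sqrt(4 + 121)
Step 4: = 11.1803

11.1803


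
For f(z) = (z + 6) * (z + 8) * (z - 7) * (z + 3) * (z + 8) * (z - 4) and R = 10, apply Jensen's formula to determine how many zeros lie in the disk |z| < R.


Jensen's formula: (1/2pi)*integral log|f(Re^it)|dt = log|f(0)| + sum_{|a_k|<R} log(R/|a_k|)
Step 1: f(0) = 6 * 8 * (-7) * 3 * 8 * (-4) = 32256
Step 2: log|f(0)| = log|-6| + log|-8| + log|7| + log|-3| + log|-8| + log|4| = 10.3815
Step 3: Zeros inside |z| < 10: -6, -8, 7, -3, -8, 4
Step 4: Jensen sum = log(10/6) + log(10/8) + log(10/7) + log(10/3) + log(10/8) + log(10/4) = 3.4341
Step 5: n(R) = number of terms in the Jensen sum = count of zeros inside |z| < 10 = 6

6


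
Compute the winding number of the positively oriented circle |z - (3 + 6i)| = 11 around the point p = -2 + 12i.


Step 1: Center c = (3, 6), radius = 11
Step 2: |p - c|^2 = (-5)^2 + 6^2 = 61
Step 3: r^2 = 121
Step 4: |p-c| < r so winding number = 1

1


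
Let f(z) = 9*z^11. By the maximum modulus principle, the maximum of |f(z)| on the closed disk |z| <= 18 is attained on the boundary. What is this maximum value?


Step 1: On |z| = 18, |f(z)| = 9 * |z|^11 = 9 * 18^11
Step 2: By maximum modulus principle, maximum is on boundary.
Step 3: Maximum = 9 * 64268410079232 = 578415690713088

578415690713088


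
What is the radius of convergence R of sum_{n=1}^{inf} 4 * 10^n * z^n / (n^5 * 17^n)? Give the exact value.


Step 1: General term a_n = 4 * 10^n / (n^5 * 17^n)
Step 2: By the root test, |a_n|^(1/n) = 4^(1/n) * 10 / (n^(5/n) * 17) -> 10/17 as n -> infinity (since 4^(1/n) -> 1 and n^(5/n) -> 1)
Step 3: R = 1/lim|a_n|^(1/n) = 17/10

17/10


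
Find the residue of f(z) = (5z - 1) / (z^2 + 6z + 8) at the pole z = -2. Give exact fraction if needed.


Step 1: Q(z) = z^2 + 6z + 8 = (z + 2)(z + 4)
Step 2: Q'(z) = 2z + 6
Step 3: Q'(-2) = 2, P(-2) = -11
Step 4: Res = P(-2)/Q'(-2) = -11/2 = -11/2

-11/2


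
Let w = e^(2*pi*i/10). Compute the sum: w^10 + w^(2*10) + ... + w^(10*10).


Step 1: The sum sum_{j=1}^{n} w^(k*j) equals n if n | k, else 0.
Step 2: Here n = 10, k = 10
Step 3: Does n divide k? 10 | 10 -> True
Step 4: Sum = 10

10


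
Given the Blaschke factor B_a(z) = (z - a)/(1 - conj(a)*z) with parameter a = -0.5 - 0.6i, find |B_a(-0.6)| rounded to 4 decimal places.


Step 1: Numerator z0 - a = -0.6 - (-0.5 - 0.6i) = -0.1 + 0.6i
Step 2: Denominator 1 - conj(a)*z0 = 1 - (-0.5 + 0.6i)*(-0.6) = 0.7 + 0.36i
Step 3: |z0 - a|^2 = (-0.1)^2 + 0.6^2 = 0.37; |1 - conj(a)*z0|^2 = 0.7^2 + 0.36^2 = 0.6196
Step 4: |B_a(-0.6)| = sqrt(0.37 / 0.6196) = sqrt(0.597159)
Step 5: = 0.7728

0.7728


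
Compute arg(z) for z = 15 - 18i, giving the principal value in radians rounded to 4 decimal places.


Step 1: z = 15 - 18i
Step 2: arg(z) = atan2(-18, 15)
Step 3: arg(z) = -0.8761

-0.8761


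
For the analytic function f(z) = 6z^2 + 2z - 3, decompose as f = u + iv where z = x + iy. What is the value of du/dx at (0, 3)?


Step 1: f(z) = 6(x+iy)^2 + 2(x+iy) - 3
Step 2: u = 6(x^2 - y^2) + 2x - 3
Step 3: u_x = 12x + 2
Step 4: At (0, 3): u_x = 0 + 2 = 2

2


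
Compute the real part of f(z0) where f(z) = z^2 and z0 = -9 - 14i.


Step 1: z0 = -9 - 14i
Step 2: z0^2 = (-9)^2 - (-14)^2 + 252i
Step 3: real part = 81 - 196 = -115

-115


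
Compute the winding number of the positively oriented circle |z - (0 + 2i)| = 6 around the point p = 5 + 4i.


Step 1: Center c = (0, 2), radius = 6
Step 2: |p - c|^2 = 5^2 + 2^2 = 29
Step 3: r^2 = 36
Step 4: |p-c| < r so winding number = 1

1


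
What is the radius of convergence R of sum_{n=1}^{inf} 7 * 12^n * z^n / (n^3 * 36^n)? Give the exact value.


Step 1: General term a_n = 7 * 12^n / (n^3 * 36^n)
Step 2: By the root test, |a_n|^(1/n) = 7^(1/n) * 12 / (n^(3/n) * 36) -> 12/36 as n -> infinity (since 7^(1/n) -> 1 and n^(3/n) -> 1)
Step 3: R = 1/lim|a_n|^(1/n) = 36/12 = 3

3


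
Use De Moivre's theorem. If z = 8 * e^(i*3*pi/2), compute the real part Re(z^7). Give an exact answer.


Step 1: By De Moivre's theorem, z^7 = 8^7 * e^(i*7*3*pi/2) = 2097152 * (cos(21*pi/2) + i*sin(21*pi/2))
Step 2: |z|^7 = 8^7 = 2097152
Step 3: Reduce the angle mod 2*pi: 21*pi/2 - 10*pi = pi/2
Step 4: cos(pi/2) = 0
Step 5: Re(z^7) = 2097152 * 0 = 0

0


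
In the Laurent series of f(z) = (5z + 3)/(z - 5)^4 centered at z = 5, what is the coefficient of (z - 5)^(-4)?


Step 1: Write the numerator in powers of (z - 5): 5z + 3 = 5(z - 5) + (5*5 + 3) = 5(z - 5) + 28
Step 2: Divide by (z - 5)^4: f(z) = 28(z - 5)^(-4) + 5(z - 5)^(-3)
Step 3: This finite sum is the Laurent series of f about z = 5.
Step 4: Coefficient of (z - 5)^(-4) = 5*5 + 3 = 28

28


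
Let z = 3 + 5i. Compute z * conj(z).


Step 1: conj(z) = 3 - 5i
Step 2: z * conj(z) = 3^2 + 5^2
Step 3: = 9 + 25 = 34

34


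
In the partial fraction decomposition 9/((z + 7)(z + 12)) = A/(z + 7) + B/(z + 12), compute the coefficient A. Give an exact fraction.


Step 1: Multiply both sides by (z + 7) and set z = -7
Step 2: A = 9 / (-7 + 12)
Step 3: A = 9 / 5
Step 4: A = 9/5

9/5


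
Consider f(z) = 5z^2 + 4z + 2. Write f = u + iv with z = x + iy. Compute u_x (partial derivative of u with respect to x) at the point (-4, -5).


Step 1: f(z) = 5(x+iy)^2 + 4(x+iy) + 2
Step 2: u = 5(x^2 - y^2) + 4x + 2
Step 3: u_x = 10x + 4
Step 4: At (-4, -5): u_x = -40 + 4 = -36

-36


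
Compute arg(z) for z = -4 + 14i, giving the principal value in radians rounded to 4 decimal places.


Step 1: z = -4 + 14i
Step 2: arg(z) = atan2(14, -4)
Step 3: arg(z) = 1.8491

1.8491


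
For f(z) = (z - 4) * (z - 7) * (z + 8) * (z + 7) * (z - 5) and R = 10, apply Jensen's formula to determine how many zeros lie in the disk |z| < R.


Jensen's formula: (1/2pi)*integral log|f(Re^it)|dt = log|f(0)| + sum_{|a_k|<R} log(R/|a_k|)
Step 1: f(0) = (-4) * (-7) * 8 * 7 * (-5) = -7840
Step 2: log|f(0)| = log|4| + log|7| + log|-8| + log|-7| + log|5| = 8.967
Step 3: Zeros inside |z| < 10: 4, 7, -8, -7, 5
Step 4: Jensen sum = log(10/4) + log(10/7) + log(10/8) + log(10/7) + log(10/5) = 2.5459
Step 5: n(R) = number of terms in the Jensen sum = count of zeros inside |z| < 10 = 5

5


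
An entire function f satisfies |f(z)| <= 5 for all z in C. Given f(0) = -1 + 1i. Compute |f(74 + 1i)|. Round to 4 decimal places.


Step 1: By Liouville's theorem, a bounded entire function is constant.
Step 2: f(z) = f(0) = -1 + 1i for all z.
Step 3: |f(w)| = |-1 + 1i| = sqrt(1 + 1)
Step 4: = 1.4142

1.4142


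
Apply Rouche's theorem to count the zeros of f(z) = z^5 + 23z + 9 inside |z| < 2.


Step 1: On |z| = 2 the three terms have sizes |z^5| = 2^5 = 32, |23z| = 23*2 = 46, |9| = 9
Step 2: The dominant term is g(z) = 23z; let h(z) = z^5 + 9 so f = g + h
Step 3: On |z| = 2: |g| = 46 and |h| <= 32 + 9 = 41
Step 4: Since 46 > 41, |h| < |g| on |z| = 2, so by Rouche f has the same number of zeros as g inside |z| < 2
Step 5: g(z) = 23z has 1 zero (at the origin, multiplicity 1) inside |z| < 2. Answer = 1

1


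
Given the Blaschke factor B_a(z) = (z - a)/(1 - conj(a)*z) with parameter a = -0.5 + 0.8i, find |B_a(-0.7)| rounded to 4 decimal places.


Step 1: Numerator z0 - a = -0.7 - (-0.5 + 0.8i) = -0.2 - 0.8i
Step 2: Denominator 1 - conj(a)*z0 = 1 - (-0.5 - 0.8i)*(-0.7) = 0.65 - 0.56i
Step 3: |z0 - a|^2 = (-0.2)^2 + (-0.8)^2 = 0.68; |1 - conj(a)*z0|^2 = 0.65^2 + (-0.56)^2 = 0.7361
Step 4: |B_a(-0.7)| = sqrt(0.68 / 0.7361) = sqrt(0.923788)
Step 5: = 0.9611

0.9611


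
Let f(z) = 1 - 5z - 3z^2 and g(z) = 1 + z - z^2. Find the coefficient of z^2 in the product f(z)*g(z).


Step 1: z^2 term in f*g comes from: (1)*(-z^2) + (-5z)*(z) + (-3z^2)*(1)
Step 2: = -1 - 5 - 3
Step 3: = -9

-9


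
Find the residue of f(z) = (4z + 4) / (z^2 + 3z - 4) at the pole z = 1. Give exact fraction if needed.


Step 1: Q(z) = z^2 + 3z - 4 = (z - 1)(z + 4)
Step 2: Q'(z) = 2z + 3
Step 3: Q'(1) = 5, P(1) = 8
Step 4: Res = P(1)/Q'(1) = 8/5 = 8/5

8/5


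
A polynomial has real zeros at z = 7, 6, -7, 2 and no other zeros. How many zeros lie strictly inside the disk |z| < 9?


Step 1: Check each root:
  z = 7: |7| = 7 < 9
  z = 6: |6| = 6 < 9
  z = -7: |-7| = 7 < 9
  z = 2: |2| = 2 < 9
Step 2: Count = 4

4


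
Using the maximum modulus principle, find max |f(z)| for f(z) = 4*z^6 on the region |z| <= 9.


Step 1: On |z| = 9, |f(z)| = 4 * |z|^6 = 4 * 9^6
Step 2: By maximum modulus principle, maximum is on boundary.
Step 3: Maximum = 4 * 531441 = 2125764

2125764


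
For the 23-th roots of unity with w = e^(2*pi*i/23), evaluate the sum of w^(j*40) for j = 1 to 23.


Step 1: The sum sum_{j=1}^{n} w^(k*j) equals n if n | k, else 0.
Step 2: Here n = 23, k = 40
Step 3: Does n divide k? 23 | 40 -> False
Step 4: Sum = 0

0


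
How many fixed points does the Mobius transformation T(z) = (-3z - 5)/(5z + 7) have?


Step 1: Fixed points satisfy T(z) = z
Step 2: 5z^2 + 10z + 5 = 0
Step 3: Discriminant = 10^2 - 4*5*5 = 0
Step 4: Number of fixed points = 1

1


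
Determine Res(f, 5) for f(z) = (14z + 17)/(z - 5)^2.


Step 1: Pole of order 2 at z = 5
Step 2: Res = lim d/dz [(z - 5)^2 * f(z)] as z -> 5
Step 3: (z - 5)^2 * f(z) = 14z + 17
Step 4: d/dz[14z + 17] = 14

14


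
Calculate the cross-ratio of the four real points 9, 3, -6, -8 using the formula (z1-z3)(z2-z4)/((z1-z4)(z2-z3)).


Step 1: (z1-z3)(z2-z4) = 15 * 11 = 165
Step 2: (z1-z4)(z2-z3) = 17 * 9 = 153
Step 3: Cross-ratio = 165/153 = 55/51

55/51


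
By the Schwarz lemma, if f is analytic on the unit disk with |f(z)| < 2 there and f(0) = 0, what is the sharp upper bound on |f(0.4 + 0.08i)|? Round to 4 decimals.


Step 1: g = f/2 maps D -> D with g(0) = 0, so by the Schwarz lemma |g(z)| <= |z|, i.e. |f(z)| <= 2|z|; this is sharp (f(z) = 2z).
Step 2: |z0|^2 = 0.4^2 + 0.08^2 = 0.1664
Step 3: |z0| = sqrt(0.1664) = 0.407922
Step 4: Best bound = 2 * |z0| = 2 * 0.407922 = 0.8158

0.8158


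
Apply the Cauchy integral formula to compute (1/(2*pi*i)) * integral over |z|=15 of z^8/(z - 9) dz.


Step 1: f(z) = z^8, a = 9 is inside |z| = 15
Step 2: By Cauchy integral formula: (1/(2pi*i)) * integral = f(a)
Step 3: f(9) = 9^8 = 43046721

43046721


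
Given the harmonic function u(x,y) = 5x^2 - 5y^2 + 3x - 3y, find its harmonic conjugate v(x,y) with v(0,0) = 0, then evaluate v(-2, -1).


Step 1: v_x = -u_y = 10y + 3
Step 2: v_y = u_x = 10x + 3
Step 3: v = 10xy + 3x + 3y + C
Step 4: v(0,0) = 0 => C = 0
Step 5: v(-2, -1) = 11

11


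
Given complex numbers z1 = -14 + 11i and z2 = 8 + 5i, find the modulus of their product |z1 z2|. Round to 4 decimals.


Step 1: |z1| = sqrt((-14)^2 + 11^2) = sqrt(317)
Step 2: |z2| = sqrt(8^2 + 5^2) = sqrt(89)
Step 3: |z1*z2| = |z1|*|z2| = sqrt(317) * sqrt(89) = sqrt(317 * 89) = sqrt(28213)
Step 4: = 167.9673

167.9673


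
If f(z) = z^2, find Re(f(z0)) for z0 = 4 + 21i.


Step 1: z0 = 4 + 21i
Step 2: z0^2 = 4^2 - 21^2 + 168i
Step 3: real part = 16 - 441 = -425

-425


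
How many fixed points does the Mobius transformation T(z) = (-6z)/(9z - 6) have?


Step 1: Fixed points satisfy T(z) = z
Step 2: 9z^2 = 0
Step 3: Discriminant = 0^2 - 4*9*0 = 0
Step 4: Number of fixed points = 1

1


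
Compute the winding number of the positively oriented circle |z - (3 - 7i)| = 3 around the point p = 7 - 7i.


Step 1: Center c = (3, -7), radius = 3
Step 2: |p - c|^2 = 4^2 + 0^2 = 16
Step 3: r^2 = 9
Step 4: |p-c| > r so winding number = 0

0


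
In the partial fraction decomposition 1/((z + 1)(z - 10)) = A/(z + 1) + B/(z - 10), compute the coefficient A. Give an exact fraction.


Step 1: Multiply both sides by (z + 1) and set z = -1
Step 2: A = 1 / (-1 - 10)
Step 3: A = 1 / (-11)
Step 4: A = -1/11

-1/11


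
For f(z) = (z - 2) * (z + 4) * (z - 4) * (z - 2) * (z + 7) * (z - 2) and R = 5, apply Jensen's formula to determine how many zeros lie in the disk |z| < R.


Jensen's formula: (1/2pi)*integral log|f(Re^it)|dt = log|f(0)| + sum_{|a_k|<R} log(R/|a_k|)
Step 1: f(0) = (-2) * 4 * (-4) * (-2) * 7 * (-2) = 896
Step 2: log|f(0)| = log|2| + log|-4| + log|4| + log|2| + log|-7| + log|2| = 6.7979
Step 3: Zeros inside |z| < 5: 2, -4, 4, 2, 2
Step 4: Jensen sum = log(5/2) + log(5/4) + log(5/4) + log(5/2) + log(5/2) = 3.1952
Step 5: n(R) = number of terms in the Jensen sum = count of zeros inside |z| < 5 = 5

5


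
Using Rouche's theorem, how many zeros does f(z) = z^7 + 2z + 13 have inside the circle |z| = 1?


Step 1: On |z| = 1 the three terms have sizes |z^7| = 1^7 = 1, |2z| = 2*1 = 2, |13| = 13
Step 2: The dominant term is g(z) = 13; let h(z) = z^7 + 2z so f = g + h
Step 3: On |z| = 1: |g| = 13 and |h| <= 1 + 2 = 3
Step 4: Since 13 > 3, |h| < |g| on |z| = 1, so by Rouche f has the same number of zeros as g inside |z| < 1
Step 5: g(z) = 13 is a nonzero constant with no zeros inside |z| < 1. Answer = 0

0


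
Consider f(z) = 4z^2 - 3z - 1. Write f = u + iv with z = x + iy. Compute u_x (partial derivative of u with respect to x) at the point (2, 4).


Step 1: f(z) = 4(x+iy)^2 - 3(x+iy) - 1
Step 2: u = 4(x^2 - y^2) - 3x - 1
Step 3: u_x = 8x - 3
Step 4: At (2, 4): u_x = 16 - 3 = 13

13


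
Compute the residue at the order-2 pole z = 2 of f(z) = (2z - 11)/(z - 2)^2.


Step 1: Pole of order 2 at z = 2
Step 2: Res = lim d/dz [(z - 2)^2 * f(z)] as z -> 2
Step 3: (z - 2)^2 * f(z) = 2z - 11
Step 4: d/dz[2z - 11] = 2

2


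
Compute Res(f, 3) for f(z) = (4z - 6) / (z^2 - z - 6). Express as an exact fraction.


Step 1: Q(z) = z^2 - z - 6 = (z - 3)(z + 2)
Step 2: Q'(z) = 2z - 1
Step 3: Q'(3) = 5, P(3) = 6
Step 4: Res = P(3)/Q'(3) = 6/5 = 6/5

6/5


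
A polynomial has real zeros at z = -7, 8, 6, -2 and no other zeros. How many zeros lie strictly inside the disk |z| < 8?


Step 1: Check each root:
  z = -7: |-7| = 7 < 8
  z = 8: |8| = 8 >= 8
  z = 6: |6| = 6 < 8
  z = -2: |-2| = 2 < 8
Step 2: Count = 3

3


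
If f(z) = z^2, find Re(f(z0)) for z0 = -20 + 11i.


Step 1: z0 = -20 + 11i
Step 2: z0^2 = (-20)^2 - 11^2 - 440i
Step 3: real part = 400 - 121 = 279

279


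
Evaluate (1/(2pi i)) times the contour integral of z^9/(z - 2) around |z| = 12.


Step 1: f(z) = z^9, a = 2 is inside |z| = 12
Step 2: By Cauchy integral formula: (1/(2pi*i)) * integral = f(a)
Step 3: f(2) = 2^9 = 512

512


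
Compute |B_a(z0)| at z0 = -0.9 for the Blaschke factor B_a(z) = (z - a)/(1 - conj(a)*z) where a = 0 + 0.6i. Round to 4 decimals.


Step 1: Numerator z0 - a = -0.9 - (0 + 0.6i) = -0.9 - 0.6i
Step 2: Denominator 1 - conj(a)*z0 = 1 - (0 - 0.6i)*(-0.9) = 1 - 0.54i
Step 3: |z0 - a|^2 = (-0.9)^2 + (-0.6)^2 = 1.17; |1 - conj(a)*z0|^2 = 1^2 + (-0.54)^2 = 1.2916
Step 4: |B_a(-0.9)| = sqrt(1.17 / 1.2916) = sqrt(0.905853)
Step 5: = 0.9518

0.9518


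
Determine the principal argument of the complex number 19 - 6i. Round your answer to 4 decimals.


Step 1: z = 19 - 6i
Step 2: arg(z) = atan2(-6, 19)
Step 3: arg(z) = -0.3059

-0.3059


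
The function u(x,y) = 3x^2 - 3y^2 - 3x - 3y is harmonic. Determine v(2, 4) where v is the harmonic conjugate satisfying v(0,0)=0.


Step 1: v_x = -u_y = 6y + 3
Step 2: v_y = u_x = 6x - 3
Step 3: v = 6xy + 3x - 3y + C
Step 4: v(0,0) = 0 => C = 0
Step 5: v(2, 4) = 42

42


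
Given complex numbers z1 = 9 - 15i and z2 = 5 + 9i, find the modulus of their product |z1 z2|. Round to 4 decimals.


Step 1: |z1| = sqrt(9^2 + (-15)^2) = sqrt(306)
Step 2: |z2| = sqrt(5^2 + 9^2) = sqrt(106)
Step 3: |z1*z2| = |z1|*|z2| = sqrt(306) * sqrt(106) = sqrt(306 * 106) = sqrt(32436)
Step 4: = 180.1

180.1


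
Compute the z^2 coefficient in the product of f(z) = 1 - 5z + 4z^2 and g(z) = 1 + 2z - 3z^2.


Step 1: z^2 term in f*g comes from: (1)*(-3z^2) + (-5z)*(2z) + (4z^2)*(1)
Step 2: = -3 - 10 + 4
Step 3: = -9

-9


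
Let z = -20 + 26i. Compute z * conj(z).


Step 1: conj(z) = -20 - 26i
Step 2: z * conj(z) = (-20)^2 + 26^2
Step 3: = 400 + 676 = 1076

1076


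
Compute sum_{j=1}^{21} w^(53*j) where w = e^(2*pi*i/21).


Step 1: The sum sum_{j=1}^{n} w^(k*j) equals n if n | k, else 0.
Step 2: Here n = 21, k = 53
Step 3: Does n divide k? 21 | 53 -> False
Step 4: Sum = 0

0


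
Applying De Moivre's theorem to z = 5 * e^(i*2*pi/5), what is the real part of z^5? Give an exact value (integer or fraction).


Step 1: By De Moivre's theorem, z^5 = 5^5 * e^(i*5*2*pi/5) = 3125 * (cos(2*pi) + i*sin(2*pi))
Step 2: |z|^5 = 5^5 = 3125
Step 3: Reduce the angle mod 2*pi: 2*pi - 2*pi = 0
Step 4: cos(0) = 1
Step 5: Re(z^5) = 3125 * 1 = 3125

3125


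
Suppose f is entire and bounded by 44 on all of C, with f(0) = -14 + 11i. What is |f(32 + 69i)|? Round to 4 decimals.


Step 1: By Liouville's theorem, a bounded entire function is constant.
Step 2: f(z) = f(0) = -14 + 11i for all z.
Step 3: |f(w)| = |-14 + 11i| = sqrt(196 + 121)
Step 4: = 17.8045

17.8045


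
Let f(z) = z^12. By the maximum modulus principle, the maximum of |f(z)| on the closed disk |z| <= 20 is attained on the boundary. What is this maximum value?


Step 1: On |z| = 20, |f(z)| = |z|^12 = 20^12
Step 2: By maximum modulus principle, maximum is on boundary.
Step 3: Maximum = 4096000000000000 = 4096000000000000

4096000000000000


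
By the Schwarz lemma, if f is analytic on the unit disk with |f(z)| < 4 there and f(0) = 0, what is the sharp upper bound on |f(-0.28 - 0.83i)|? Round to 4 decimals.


Step 1: g = f/4 maps D -> D with g(0) = 0, so by the Schwarz lemma |g(z)| <= |z|, i.e. |f(z)| <= 4|z|; this is sharp (f(z) = 4z).
Step 2: |z0|^2 = (-0.28)^2 + (-0.83)^2 = 0.7673
Step 3: |z0| = sqrt(0.7673) = 0.875957
Step 4: Best bound = 4 * |z0| = 4 * 0.875957 = 3.5038

3.5038


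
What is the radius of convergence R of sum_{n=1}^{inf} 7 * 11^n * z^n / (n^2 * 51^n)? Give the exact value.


Step 1: General term a_n = 7 * 11^n / (n^2 * 51^n)
Step 2: By the root test, |a_n|^(1/n) = 7^(1/n) * 11 / (n^(2/n) * 51) -> 11/51 as n -> infinity (since 7^(1/n) -> 1 and n^(2/n) -> 1)
Step 3: R = 1/lim|a_n|^(1/n) = 51/11

51/11
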